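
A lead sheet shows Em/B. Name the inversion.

second inversion

Em/B means E minor with B in the bass. B is the fifth of E minor (E–G–B), so this is second inversion.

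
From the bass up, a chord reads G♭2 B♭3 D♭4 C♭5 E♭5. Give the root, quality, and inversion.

The pitch classes Gb, Bb, Db, Cb, Eb arrange in thirds as Cb–Eb–Gb–Bb–Db: a Cb major ninth chord.
With the fifth (Gb) in the bass, the chord is in second inversion.

Cb major ninth, second inversion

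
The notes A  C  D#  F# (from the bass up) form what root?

D#

The distinct letter names are A, C, D#, F#. Arranged as a stack of thirds they read D#–F#–A–C, so D# is the root (a D# diminished seventh chord).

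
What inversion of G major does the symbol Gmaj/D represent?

Gmaj/D means G major with D in the bass. D is the fifth of G major (G–B–D), so this is second inversion.

second inversion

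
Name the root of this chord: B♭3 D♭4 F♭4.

Bb

Bb, Db, Fb are the tones of a Bb diminished triad (Bb–Db–Fb), making Bb the root.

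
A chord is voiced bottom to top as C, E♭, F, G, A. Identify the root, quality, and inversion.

The distinct note names are C, Eb, F, G, A. Stacked in thirds they read F–A–C–Eb–G, which is a dominant ninth chord on F.
C is the fifth of F dominant ninth; fifth in the bass means second inversion.

F dominant ninth, second inversion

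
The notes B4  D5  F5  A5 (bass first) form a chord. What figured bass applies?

The notes B, D, F, A stack in thirds as B–D–F–A — a B half-diminished seventh chord. The bass B is the root, so this is root position: figured 7.

7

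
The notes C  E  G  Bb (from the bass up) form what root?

The distinct letter names are C, E, G, Bb. Arranged as a stack of thirds they read C–E–G–Bb, so C is the root (a C dominant seventh chord).

C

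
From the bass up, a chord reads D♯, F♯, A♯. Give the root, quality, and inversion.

Reducing to letter names: D#, F#, A#. These stack in thirds as D#–F#–A# — a D# minor triad.
The lowest note is D#, the root of the chord, so this is root position (figured bass 5/3).

D# minor, root position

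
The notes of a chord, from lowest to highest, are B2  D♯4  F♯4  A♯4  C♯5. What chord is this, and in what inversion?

The distinct note names are B, D#, F#, A#, C#. Stacked in thirds they read B–D#–F#–A#–C#, which is a major ninth chord on B.
B is the root of B major ninth; root in the bass means root position.

B major ninth, root position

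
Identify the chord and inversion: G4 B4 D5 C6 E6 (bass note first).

C major ninth, second inversion

Reducing to letter names: G, B, D, C, E. These stack in thirds as C–E–G–B–D — a C major ninth chord.
The lowest note is G, the fifth of the chord, so this is second inversion.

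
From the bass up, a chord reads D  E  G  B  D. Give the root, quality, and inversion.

The distinct note names are D, E, G, B. Stacked in thirds they read E–G–B–D, which is a minor seventh chord on E.
D is the seventh of E minor seventh; seventh in the bass means third inversion (figured bass 4/2).

E minor seventh, third inversion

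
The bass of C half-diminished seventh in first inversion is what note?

Eb

C half-diminished seventh is C–Eb–Gb–Bb. First inversion places the third in the bass: Eb.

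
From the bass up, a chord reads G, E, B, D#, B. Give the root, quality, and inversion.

The pitch classes G, E, B, D# arrange in thirds as E–G–B–D#: an E minor-major seventh chord.
G is the third of E minor-major seventh; third in the bass means first inversion (figured bass 6/5).

E minor-major seventh, first inversion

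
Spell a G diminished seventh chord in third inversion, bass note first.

G diminished seventh is G–Bb–Db–Fb. Third inversion puts the seventh (Fb) in the bass, with the remaining tones above: Fb, G, Bb, Db.

Fb, G, Bb, Db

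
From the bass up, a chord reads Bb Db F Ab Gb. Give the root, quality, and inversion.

The pitch classes Bb, Db, F, Ab, Gb arrange in thirds as Gb–Bb–Db–F–Ab: a Gb major ninth chord.
With the third (Bb) in the bass, the chord is in first inversion.

Gb major ninth, first inversion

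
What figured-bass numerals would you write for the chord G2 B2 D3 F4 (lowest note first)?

7

The notes G, B, D, F stack in thirds as G–B–D–F — a G dominant seventh chord. The bass G is the root, so this is root position: figured 7.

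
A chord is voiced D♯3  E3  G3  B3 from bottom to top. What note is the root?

The distinct letter names are D#, E, G, B. Arranged as a stack of thirds they read E–G–B–D#, so E is the root (an E minor-major seventh chord).

E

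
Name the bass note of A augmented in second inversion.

E#

In second inversion the fifth is lowest. For A augmented (A–C#–E#) that is E#.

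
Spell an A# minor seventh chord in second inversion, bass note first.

E#, G#, A#, C#

Spelling A# minor seventh: A#–C#–E#–G#. In second inversion the fifth is bass, giving E#, G#, A#, C# from the bottom.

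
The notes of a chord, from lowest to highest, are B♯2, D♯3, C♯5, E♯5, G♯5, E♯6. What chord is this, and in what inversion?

The distinct note names are B#, D#, C#, E#, G#. Stacked in thirds they read C#–E#–G#–B#–D#, which is a major ninth chord on C#.
With the seventh (B#) in the bass, the chord is in third inversion.

C# major ninth, third inversion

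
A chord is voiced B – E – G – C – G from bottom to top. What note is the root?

The distinct letter names are B, E, G, C. Arranged as a stack of thirds they read C–E–G–B, so C is the root (a C major seventh chord).

C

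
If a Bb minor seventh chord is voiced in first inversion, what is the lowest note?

Db

Bb minor seventh is Bb–Db–F–Ab. First inversion places the third in the bass: Db.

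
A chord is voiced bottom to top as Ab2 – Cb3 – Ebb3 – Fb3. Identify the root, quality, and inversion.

Fb dominant seventh, first inversion

Reducing to letter names: Ab, Cb, Ebb, Fb. These stack in thirds as Fb–Ab–Cb–Ebb — an Fb dominant seventh chord.
With the third (Ab) in the bass, the chord is in first inversion (figured bass 6/5).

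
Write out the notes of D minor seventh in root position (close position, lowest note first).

The chord tones are D–F–A–C. With the root (D) lowest for root position: D, F, A, C.

D, F, A, C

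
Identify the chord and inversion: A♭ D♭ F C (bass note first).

The distinct note names are Ab, Db, F, C. Stacked in thirds they read Db–F–Ab–C, which is a major seventh chord on Db.
Ab is the fifth of Db major seventh; fifth in the bass means second inversion (figured bass 4/3).

Db major seventh, second inversion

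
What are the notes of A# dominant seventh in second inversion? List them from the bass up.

The chord tones are A#–C##–E#–G#. With the fifth (E#) lowest for second inversion: E#, G#, A#, C##.

E#, G#, A#, C##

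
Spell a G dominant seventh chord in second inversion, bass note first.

D, F, G, B

Spelling G dominant seventh: G–B–D–F. In second inversion the fifth is bass, giving D, F, G, B from the bottom.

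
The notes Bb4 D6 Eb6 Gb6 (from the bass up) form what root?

Reordering Bb, D, Eb, Gb into stacked thirds gives Eb–Gb–Bb–D; the bottom of that stack, Eb, is the root.

Eb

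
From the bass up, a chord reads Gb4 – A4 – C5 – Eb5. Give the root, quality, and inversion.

The pitch classes Gb, A, C, Eb arrange in thirds as A–C–Eb–Gb: an A diminished seventh chord.
Gb is the seventh of A diminished seventh; seventh in the bass means third inversion (figured bass 4/2).

A diminished seventh, third inversion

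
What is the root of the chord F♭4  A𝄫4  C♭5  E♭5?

Fb

Reordering Fb, Abb, Cb, Eb into stacked thirds gives Fb–Abb–Cb–Eb; the bottom of that stack, Fb, is the root.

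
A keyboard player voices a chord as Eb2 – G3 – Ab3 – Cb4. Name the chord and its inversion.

Reducing to letter names: Eb, G, Ab, Cb. These stack in thirds as Ab–Cb–Eb–G — an Ab minor-major seventh chord.
With the fifth (Eb) in the bass, the chord is in second inversion (figured bass 4/3).

Ab minor-major seventh, second inversion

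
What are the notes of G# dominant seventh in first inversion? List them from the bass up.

The chord tones are G#–B#–D#–F#. With the third (B#) lowest for first inversion: B#, D#, F#, G#.

B#, D#, F#, G#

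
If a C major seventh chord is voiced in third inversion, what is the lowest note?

C major seventh is C–E–G–B. Third inversion places the seventh in the bass: B.

B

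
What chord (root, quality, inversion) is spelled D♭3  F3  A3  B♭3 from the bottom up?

The pitch classes Db, F, A, Bb arrange in thirds as Bb–Db–F–A: a Bb minor-major seventh chord.
The lowest note is Db, the third of the chord, so this is first inversion (figured bass 6/5).

Bb minor-major seventh, first inversion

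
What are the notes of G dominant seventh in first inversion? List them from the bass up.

B, D, F, G

The chord tones are G–B–D–F. With the third (B) lowest for first inversion: B, D, F, G.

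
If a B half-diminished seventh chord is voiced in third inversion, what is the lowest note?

A

The seventh of B half-diminished seventh (B–D–F–A) is A; that is the bass in third inversion.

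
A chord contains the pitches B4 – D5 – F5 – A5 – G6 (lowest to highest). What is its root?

Reordering B, D, F, A, G into stacked thirds gives G–B–D–F–A; the bottom of that stack, G, is the root.

G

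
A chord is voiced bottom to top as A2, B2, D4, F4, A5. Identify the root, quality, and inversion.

B half-diminished seventh, third inversion

Reducing to letter names: A, B, D, F. These stack in thirds as B–D–F–A — a B half-diminished seventh chord.
A is the seventh of B half-diminished seventh; seventh in the bass means third inversion (figured bass 4/2).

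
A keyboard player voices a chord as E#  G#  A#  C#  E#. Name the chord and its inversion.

Reducing to letter names: E#, G#, A#, C#. These stack in thirds as A#–C#–E#–G# — an A# minor seventh chord.
With the fifth (E#) in the bass, the chord is in second inversion (figured bass 4/3).

A# minor seventh, second inversion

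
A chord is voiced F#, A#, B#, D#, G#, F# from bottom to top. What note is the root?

The distinct letter names are F#, A#, B#, D#, G#. Arranged as a stack of thirds they read G#–B#–D#–F#–A#, so G# is the root (a G# dominant ninth chord).

G#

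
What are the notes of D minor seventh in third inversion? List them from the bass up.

C, D, F, A

The chord tones are D–F–A–C. With the seventh (C) lowest for third inversion: C, D, F, A.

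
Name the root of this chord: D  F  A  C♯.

D, F, A, C# are the tones of a D minor-major seventh chord (D–F–A–C#), making D the root.

D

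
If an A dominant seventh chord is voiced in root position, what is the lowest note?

The root of A dominant seventh (A–C#–E–G) is A; that is the bass in root position.

A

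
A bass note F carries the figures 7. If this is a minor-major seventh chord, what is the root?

The figures 7 mean the root of the chord is in the bass. If F is the root of a minor-major seventh chord, the root is F (chord tones F–Ab–C–E).

F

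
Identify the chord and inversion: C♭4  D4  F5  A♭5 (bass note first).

Reducing to letter names: Cb, D, F, Ab. These stack in thirds as D–F–Ab–Cb — a D diminished seventh chord.
Cb is the seventh of D diminished seventh; seventh in the bass means third inversion (figured bass 4/2).

D diminished seventh, third inversion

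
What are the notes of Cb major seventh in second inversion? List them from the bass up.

Gb, Bb, Cb, Eb

The chord tones are Cb–Eb–Gb–Bb. With the fifth (Gb) lowest for second inversion: Gb, Bb, Cb, Eb.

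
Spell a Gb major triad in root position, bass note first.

Gb, Bb, Db

Gb major is Gb–Bb–Db. Root position puts the root (Gb) in the bass, with the remaining tones above: Gb, Bb, Db.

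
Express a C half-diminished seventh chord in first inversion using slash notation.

Cø7/Eb

First inversion of C half-diminished seventh has the third (Eb) in the bass. As a slash chord: Cø7/Eb.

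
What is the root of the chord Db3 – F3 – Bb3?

Bb

The distinct letter names are Db, F, Bb. Arranged as a stack of thirds they read Bb–Db–F, so Bb is the root (a Bb minor triad).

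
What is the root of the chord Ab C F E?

F

Ab, C, F, E are the tones of an F minor-major seventh chord (F–Ab–C–E), making F the root.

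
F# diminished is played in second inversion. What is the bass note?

In second inversion the fifth is lowest. For F# diminished (F#–A–C) that is C.

C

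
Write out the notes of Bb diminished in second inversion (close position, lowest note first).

Fb, Bb, Db

Spelling Bb diminished: Bb–Db–Fb. In second inversion the fifth is bass, giving Fb, Bb, Db from the bottom.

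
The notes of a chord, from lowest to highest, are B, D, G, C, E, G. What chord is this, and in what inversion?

C major ninth, third inversion

The distinct note names are B, D, G, C, E. Stacked in thirds they read C–E–G–B–D, which is a major ninth chord on C.
With the seventh (B) in the bass, the chord is in third inversion.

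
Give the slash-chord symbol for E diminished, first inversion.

Edim/G

First inversion of E diminished has the third (G) in the bass. As a slash chord: Edim/G.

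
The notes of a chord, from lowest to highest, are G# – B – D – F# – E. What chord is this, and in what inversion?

E dominant ninth, first inversion

The distinct note names are G#, B, D, F#, E. Stacked in thirds they read E–G#–B–D–F#, which is a dominant ninth chord on E.
The lowest note is G#, the third of the chord, so this is first inversion.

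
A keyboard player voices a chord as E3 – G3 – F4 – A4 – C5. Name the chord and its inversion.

The pitch classes E, G, F, A, C arrange in thirds as F–A–C–E–G: an F major ninth chord.
With the seventh (E) in the bass, the chord is in third inversion.

F major ninth, third inversion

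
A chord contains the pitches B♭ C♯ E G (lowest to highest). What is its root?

C#

Reordering Bb, C#, E, G into stacked thirds gives C#–E–G–Bb; the bottom of that stack, C#, is the root.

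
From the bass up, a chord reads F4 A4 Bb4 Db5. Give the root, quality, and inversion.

The pitch classes F, A, Bb, Db arrange in thirds as Bb–Db–F–A: a Bb minor-major seventh chord.
With the fifth (F) in the bass, the chord is in second inversion (figured bass 4/3).

Bb minor-major seventh, second inversion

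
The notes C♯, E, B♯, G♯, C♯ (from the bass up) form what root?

Reordering C#, E, B#, G# into stacked thirds gives C#–E–G#–B#; the bottom of that stack, C#, is the root.

C#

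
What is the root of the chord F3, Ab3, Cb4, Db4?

Db

The distinct letter names are F, Ab, Cb, Db. Arranged as a stack of thirds they read Db–F–Ab–Cb, so Db is the root (a Db dominant seventh chord).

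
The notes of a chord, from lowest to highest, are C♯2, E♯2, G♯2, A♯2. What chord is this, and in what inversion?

A# minor seventh, first inversion

The distinct note names are C#, E#, G#, A#. Stacked in thirds they read A#–C#–E#–G#, which is a minor seventh chord on A#.
The lowest note is C#, the third of the chord, so this is first inversion (figured bass 6/5).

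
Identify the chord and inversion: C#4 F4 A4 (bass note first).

Reducing to letter names: C#, F, A. These stack in thirds as F–A–C# — an F augmented triad.
The lowest note is C#, the fifth of the chord, so this is second inversion (figured bass 6/4).

F augmented, second inversion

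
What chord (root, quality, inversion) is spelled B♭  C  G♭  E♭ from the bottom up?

The distinct note names are Bb, C, Gb, Eb. Stacked in thirds they read C–Eb–Gb–Bb, which is a half-diminished seventh chord on C.
The lowest note is Bb, the seventh of the chord, so this is third inversion (figured bass 4/2).

C half-diminished seventh, third inversion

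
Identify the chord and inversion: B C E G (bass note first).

C major seventh, third inversion

The pitch classes B, C, E, G arrange in thirds as C–E–G–B: a C major seventh chord.
The lowest note is B, the seventh of the chord, so this is third inversion (figured bass 4/2).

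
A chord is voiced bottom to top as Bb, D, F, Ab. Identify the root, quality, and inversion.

Reducing to letter names: Bb, D, F, Ab. These stack in thirds as Bb–D–F–Ab — a Bb dominant seventh chord.
Bb is the root of Bb dominant seventh; root in the bass means root position (figured bass 7).

Bb dominant seventh, root position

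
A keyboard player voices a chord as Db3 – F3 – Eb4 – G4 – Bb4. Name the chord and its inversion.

Eb dominant ninth, third inversion

Reducing to letter names: Db, F, Eb, G, Bb. These stack in thirds as Eb–G–Bb–Db–F — an Eb dominant ninth chord.
The lowest note is Db, the seventh of the chord, so this is third inversion.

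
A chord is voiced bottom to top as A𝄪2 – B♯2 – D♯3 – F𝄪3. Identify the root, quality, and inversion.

The distinct note names are A##, B#, D#, F##. Stacked in thirds they read B#–D#–F##–A##, which is a minor-major seventh chord on B#.
With the seventh (A##) in the bass, the chord is in third inversion (figured bass 4/2).

B# minor-major seventh, third inversion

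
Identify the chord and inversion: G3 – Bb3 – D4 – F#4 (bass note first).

The distinct note names are G, Bb, D, F#. Stacked in thirds they read G–Bb–D–F#, which is a minor-major seventh chord on G.
The lowest note is G, the root of the chord, so this is root position (figured bass 7).

G minor-major seventh, root position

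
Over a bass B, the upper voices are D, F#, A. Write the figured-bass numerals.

7

The notes B, D, F#, A stack in thirds as B–D–F#–A — a B minor seventh chord. The bass B is the root, so this is root position: figured 7.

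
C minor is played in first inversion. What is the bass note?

Eb

In first inversion the third is lowest. For C minor (C–Eb–G) that is Eb.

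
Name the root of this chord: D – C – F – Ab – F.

Reordering D, C, F, Ab into stacked thirds gives D–F–Ab–C; the bottom of that stack, D, is the root.

D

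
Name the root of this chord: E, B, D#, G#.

E

Reordering E, B, D#, G# into stacked thirds gives E–G#–B–D#; the bottom of that stack, E, is the root.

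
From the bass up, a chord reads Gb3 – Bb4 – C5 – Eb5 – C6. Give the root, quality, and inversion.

The distinct note names are Gb, Bb, C, Eb. Stacked in thirds they read C–Eb–Gb–Bb, which is a half-diminished seventh chord on C.
The lowest note is Gb, the fifth of the chord, so this is second inversion (figured bass 4/3).

C half-diminished seventh, second inversion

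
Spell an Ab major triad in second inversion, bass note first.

Spelling Ab major: Ab–C–Eb. In second inversion the fifth is bass, giving Eb, Ab, C from the bottom.

Eb, Ab, C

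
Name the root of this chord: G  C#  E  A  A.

G, C#, E, A are the tones of an A dominant seventh chord (A–C#–E–G), making A the root.

A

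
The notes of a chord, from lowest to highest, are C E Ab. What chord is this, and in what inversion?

Ab augmented, first inversion

Reducing to letter names: C, E, Ab. These stack in thirds as Ab–C–E — an Ab augmented triad.
C is the third of Ab augmented; third in the bass means first inversion (figured bass 6).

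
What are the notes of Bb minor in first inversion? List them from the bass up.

Db, F, Bb

The chord tones are Bb–Db–F. With the third (Db) lowest for first inversion: Db, F, Bb.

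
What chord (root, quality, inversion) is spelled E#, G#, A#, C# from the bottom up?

The distinct note names are E#, G#, A#, C#. Stacked in thirds they read A#–C#–E#–G#, which is a minor seventh chord on A#.
E# is the fifth of A# minor seventh; fifth in the bass means second inversion (figured bass 4/3).

A# minor seventh, second inversion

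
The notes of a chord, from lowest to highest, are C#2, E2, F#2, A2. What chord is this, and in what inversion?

F# minor seventh, second inversion

The pitch classes C#, E, F#, A arrange in thirds as F#–A–C#–E: an F# minor seventh chord.
The lowest note is C#, the fifth of the chord, so this is second inversion (figured bass 4/3).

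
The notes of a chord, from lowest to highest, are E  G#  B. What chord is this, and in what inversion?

The pitch classes E, G#, B arrange in thirds as E–G#–B: an E major triad.
The lowest note is E, the root of the chord, so this is root position (figured bass 5/3).

E major, root position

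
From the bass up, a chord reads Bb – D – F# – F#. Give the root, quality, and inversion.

Bb augmented, root position

The pitch classes Bb, D, F# arrange in thirds as Bb–D–F#: a Bb augmented triad.
Bb is the root of Bb augmented; root in the bass means root position (figured bass 5/3).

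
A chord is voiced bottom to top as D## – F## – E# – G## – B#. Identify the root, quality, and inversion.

The distinct note names are D##, F##, E#, G##, B#. Stacked in thirds they read E#–G##–B#–D##–F##, which is a major ninth chord on E#.
The lowest note is D##, the seventh of the chord, so this is third inversion.

E# major ninth, third inversion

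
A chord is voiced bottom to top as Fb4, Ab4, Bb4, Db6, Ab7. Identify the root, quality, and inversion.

The pitch classes Fb, Ab, Bb, Db arrange in thirds as Bb–Db–Fb–Ab: a Bb half-diminished seventh chord.
The lowest note is Fb, the fifth of the chord, so this is second inversion (figured bass 4/3).

Bb half-diminished seventh, second inversion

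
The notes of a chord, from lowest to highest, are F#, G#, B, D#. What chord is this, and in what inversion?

G# minor seventh, third inversion

Reducing to letter names: F#, G#, B, D#. These stack in thirds as G#–B–D#–F# — a G# minor seventh chord.
The lowest note is F#, the seventh of the chord, so this is third inversion (figured bass 4/2).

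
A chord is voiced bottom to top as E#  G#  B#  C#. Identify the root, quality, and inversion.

C# major seventh, first inversion

The distinct note names are E#, G#, B#, C#. Stacked in thirds they read C#–E#–G#–B#, which is a major seventh chord on C#.
With the third (E#) in the bass, the chord is in first inversion (figured bass 6/5).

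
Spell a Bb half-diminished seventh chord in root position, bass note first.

The chord tones are Bb–Db–Fb–Ab. With the root (Bb) lowest for root position: Bb, Db, Fb, Ab.

Bb, Db, Fb, Ab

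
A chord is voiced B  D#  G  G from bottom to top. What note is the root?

G

B, D#, G are the tones of a G augmented triad (G–B–D#), making G the root.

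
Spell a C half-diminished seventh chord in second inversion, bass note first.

Spelling C half-diminished seventh: C–Eb–Gb–Bb. In second inversion the fifth is bass, giving Gb, Bb, C, Eb from the bottom.

Gb, Bb, C, Eb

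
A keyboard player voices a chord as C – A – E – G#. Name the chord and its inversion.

The distinct note names are C, A, E, G#. Stacked in thirds they read A–C–E–G#, which is a minor-major seventh chord on A.
C is the third of A minor-major seventh; third in the bass means first inversion (figured bass 6/5).

A minor-major seventh, first inversion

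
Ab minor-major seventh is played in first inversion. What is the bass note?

Ab minor-major seventh is Ab–Cb–Eb–G. First inversion places the third in the bass: Cb.

Cb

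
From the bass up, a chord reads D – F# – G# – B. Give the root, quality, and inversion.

G# half-diminished seventh, second inversion

The distinct note names are D, F#, G#, B. Stacked in thirds they read G#–B–D–F#, which is a half-diminished seventh chord on G#.
The lowest note is D, the fifth of the chord, so this is second inversion (figured bass 4/3).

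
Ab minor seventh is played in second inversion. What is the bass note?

Eb

In second inversion the fifth is lowest. For Ab minor seventh (Ab–Cb–Eb–Gb) that is Eb.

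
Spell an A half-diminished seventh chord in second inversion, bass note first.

A half-diminished seventh is A–C–Eb–G. Second inversion puts the fifth (Eb) in the bass, with the remaining tones above: Eb, G, A, C.

Eb, G, A, C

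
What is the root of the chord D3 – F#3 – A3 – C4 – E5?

D

The distinct letter names are D, F#, A, C, E. Arranged as a stack of thirds they read D–F#–A–C–E, so D is the root (a D dominant ninth chord).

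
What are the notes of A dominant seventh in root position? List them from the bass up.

A, C#, E, G

A dominant seventh is A–C#–E–G. Root position puts the root (A) in the bass, with the remaining tones above: A, C#, E, G.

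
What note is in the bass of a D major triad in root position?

D

In root position the root is lowest. For D major (D–F#–A) that is D.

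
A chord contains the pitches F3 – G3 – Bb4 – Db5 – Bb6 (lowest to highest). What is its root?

The distinct letter names are F, G, Bb, Db. Arranged as a stack of thirds they read G–Bb–Db–F, so G is the root (a G half-diminished seventh chord).

G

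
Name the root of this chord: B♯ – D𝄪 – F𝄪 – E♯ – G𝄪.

E#

Reordering B#, D##, F##, E#, G## into stacked thirds gives E#–G##–B#–D##–F##; the bottom of that stack, E#, is the root.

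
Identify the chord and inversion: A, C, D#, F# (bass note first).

D# diminished seventh, second inversion

The pitch classes A, C, D#, F# arrange in thirds as D#–F#–A–C: a D# diminished seventh chord.
A is the fifth of D# diminished seventh; fifth in the bass means second inversion (figured bass 4/3).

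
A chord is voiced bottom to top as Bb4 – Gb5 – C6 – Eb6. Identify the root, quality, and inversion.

The distinct note names are Bb, Gb, C, Eb. Stacked in thirds they read C–Eb–Gb–Bb, which is a half-diminished seventh chord on C.
With the seventh (Bb) in the bass, the chord is in third inversion (figured bass 4/2).

C half-diminished seventh, third inversion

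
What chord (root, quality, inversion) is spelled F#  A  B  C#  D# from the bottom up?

B dominant ninth, second inversion

The distinct note names are F#, A, B, C#, D#. Stacked in thirds they read B–D#–F#–A–C#, which is a dominant ninth chord on B.
The lowest note is F#, the fifth of the chord, so this is second inversion.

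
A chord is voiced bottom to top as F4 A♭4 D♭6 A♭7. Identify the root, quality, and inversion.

Db major, first inversion

Reducing to letter names: F, Ab, Db. These stack in thirds as Db–F–Ab — a Db major triad.
The lowest note is F, the third of the chord, so this is first inversion (figured bass 6).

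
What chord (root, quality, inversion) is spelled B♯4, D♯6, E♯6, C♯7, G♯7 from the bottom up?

C# major ninth, third inversion

The pitch classes B#, D#, E#, C#, G# arrange in thirds as C#–E#–G#–B#–D#: a C# major ninth chord.
The lowest note is B#, the seventh of the chord, so this is third inversion.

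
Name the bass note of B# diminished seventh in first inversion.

D#

B# diminished seventh is B#–D#–F#–A. First inversion places the third in the bass: D#.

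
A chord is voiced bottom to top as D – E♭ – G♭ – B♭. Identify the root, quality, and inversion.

Eb minor-major seventh, third inversion

Reducing to letter names: D, Eb, Gb, Bb. These stack in thirds as Eb–Gb–Bb–D — an Eb minor-major seventh chord.
The lowest note is D, the seventh of the chord, so this is third inversion (figured bass 4/2).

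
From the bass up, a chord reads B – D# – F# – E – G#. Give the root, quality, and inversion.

E major ninth, second inversion

The distinct note names are B, D#, F#, E, G#. Stacked in thirds they read E–G#–B–D#–F#, which is a major ninth chord on E.
B is the fifth of E major ninth; fifth in the bass means second inversion.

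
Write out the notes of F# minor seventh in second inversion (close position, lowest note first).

The chord tones are F#–A–C#–E. With the fifth (C#) lowest for second inversion: C#, E, F#, A.

C#, E, F#, A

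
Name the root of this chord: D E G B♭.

E

The distinct letter names are D, E, G, Bb. Arranged as a stack of thirds they read E–G–Bb–D, so E is the root (an E half-diminished seventh chord).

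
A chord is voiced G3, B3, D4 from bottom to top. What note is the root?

G

G, B, D are the tones of a G major triad (G–B–D), making G the root.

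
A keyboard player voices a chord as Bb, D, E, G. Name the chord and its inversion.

E half-diminished seventh, second inversion

The pitch classes Bb, D, E, G arrange in thirds as E–G–Bb–D: an E half-diminished seventh chord.
The lowest note is Bb, the fifth of the chord, so this is second inversion (figured bass 4/3).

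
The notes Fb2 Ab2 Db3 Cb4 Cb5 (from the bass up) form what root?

Reordering Fb, Ab, Db, Cb into stacked thirds gives Db–Fb–Ab–Cb; the bottom of that stack, Db, is the root.

Db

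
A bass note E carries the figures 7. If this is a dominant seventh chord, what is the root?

The figures 7 mean the root of the chord is in the bass. If E is the root of a dominant seventh chord, the root is E (chord tones E–G#–B–D).

E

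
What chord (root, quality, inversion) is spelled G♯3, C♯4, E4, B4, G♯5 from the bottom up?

The pitch classes G#, C#, E, B arrange in thirds as C#–E–G#–B: a C# minor seventh chord.
The lowest note is G#, the fifth of the chord, so this is second inversion (figured bass 4/3).

C# minor seventh, second inversion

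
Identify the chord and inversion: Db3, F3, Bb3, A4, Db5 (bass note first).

The pitch classes Db, F, Bb, A arrange in thirds as Bb–Db–F–A: a Bb minor-major seventh chord.
Db is the third of Bb minor-major seventh; third in the bass means first inversion (figured bass 6/5).

Bb minor-major seventh, first inversion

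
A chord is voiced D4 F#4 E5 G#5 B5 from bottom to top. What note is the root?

Reordering D, F#, E, G#, B into stacked thirds gives E–G#–B–D–F#; the bottom of that stack, E, is the root.

E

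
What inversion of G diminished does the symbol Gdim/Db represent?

second inversion

Gdim/Db means G diminished with Db in the bass. Db is the fifth of G diminished (G–Bb–Db), so this is second inversion.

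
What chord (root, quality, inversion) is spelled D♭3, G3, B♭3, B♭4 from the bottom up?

G diminished, second inversion

The distinct note names are Db, G, Bb. Stacked in thirds they read G–Bb–Db, which is a diminished triad on G.
Db is the fifth of G diminished; fifth in the bass means second inversion (figured bass 6/4).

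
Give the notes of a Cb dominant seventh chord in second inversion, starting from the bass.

Spelling Cb dominant seventh: Cb–Eb–Gb–Bbb. In second inversion the fifth is bass, giving Gb, Bbb, Cb, Eb from the bottom.

Gb, Bbb, Cb, Eb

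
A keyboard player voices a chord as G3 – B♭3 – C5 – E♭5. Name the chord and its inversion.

C minor seventh, second inversion

The distinct note names are G, Bb, C, Eb. Stacked in thirds they read C–Eb–G–Bb, which is a minor seventh chord on C.
G is the fifth of C minor seventh; fifth in the bass means second inversion (figured bass 4/3).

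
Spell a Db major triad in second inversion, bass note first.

Ab, Db, F

Db major is Db–F–Ab. Second inversion puts the fifth (Ab) in the bass, with the remaining tones above: Ab, Db, F.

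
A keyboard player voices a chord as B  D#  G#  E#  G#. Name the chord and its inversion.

E# half-diminished seventh, second inversion

The distinct note names are B, D#, G#, E#. Stacked in thirds they read E#–G#–B–D#, which is a half-diminished seventh chord on E#.
The lowest note is B, the fifth of the chord, so this is second inversion (figured bass 4/3).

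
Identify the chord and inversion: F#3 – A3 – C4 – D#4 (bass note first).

D# diminished seventh, first inversion

Reducing to letter names: F#, A, C, D#. These stack in thirds as D#–F#–A–C — a D# diminished seventh chord.
The lowest note is F#, the third of the chord, so this is first inversion (figured bass 6/5).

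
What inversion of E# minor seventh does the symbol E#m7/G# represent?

first inversion

E#m7/G# means E# minor seventh with G# in the bass. G# is the third of E# minor seventh (E#–G#–B#–D#), so this is first inversion.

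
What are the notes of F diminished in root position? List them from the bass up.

F, Ab, Cb

Spelling F diminished: F–Ab–Cb. In root position the root is bass, giving F, Ab, Cb from the bottom.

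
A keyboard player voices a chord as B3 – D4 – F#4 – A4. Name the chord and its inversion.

Reducing to letter names: B, D, F#, A. These stack in thirds as B–D–F#–A — a B minor seventh chord.
With the root (B) in the bass, the chord is in root position (figured bass 7).

B minor seventh, root position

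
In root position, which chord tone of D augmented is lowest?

In root position the root is lowest. For D augmented (D–F#–A#) that is D.

D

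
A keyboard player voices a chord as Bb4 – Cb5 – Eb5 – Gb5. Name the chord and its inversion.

Reducing to letter names: Bb, Cb, Eb, Gb. These stack in thirds as Cb–Eb–Gb–Bb — a Cb major seventh chord.
The lowest note is Bb, the seventh of the chord, so this is third inversion (figured bass 4/2).

Cb major seventh, third inversion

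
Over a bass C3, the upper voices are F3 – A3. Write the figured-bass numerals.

6/4

The notes C, F, A stack in thirds as F–A–C — an F major triad. The bass C is the fifth, so this is second inversion: figured 6/4.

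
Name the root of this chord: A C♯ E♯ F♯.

F#

A, C#, E#, F# are the tones of an F# minor-major seventh chord (F#–A–C#–E#), making F# the root.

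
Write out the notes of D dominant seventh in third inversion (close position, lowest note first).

C, D, F#, A

D dominant seventh is D–F#–A–C. Third inversion puts the seventh (C) in the bass, with the remaining tones above: C, D, F#, A.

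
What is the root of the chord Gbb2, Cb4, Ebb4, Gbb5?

Cb

Gbb, Cb, Ebb are the tones of a Cb diminished triad (Cb–Ebb–Gbb), making Cb the root.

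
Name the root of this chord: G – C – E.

C

G, C, E are the tones of a C major triad (C–E–G), making C the root.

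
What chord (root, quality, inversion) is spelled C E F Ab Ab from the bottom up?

F minor-major seventh, second inversion

The pitch classes C, E, F, Ab arrange in thirds as F–Ab–C–E: an F minor-major seventh chord.
With the fifth (C) in the bass, the chord is in second inversion (figured bass 4/3).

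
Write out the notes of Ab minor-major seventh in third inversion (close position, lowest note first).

G, Ab, Cb, Eb

Spelling Ab minor-major seventh: Ab–Cb–Eb–G. In third inversion the seventh is bass, giving G, Ab, Cb, Eb from the bottom.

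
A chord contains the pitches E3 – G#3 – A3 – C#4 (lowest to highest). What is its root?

The distinct letter names are E, G#, A, C#. Arranged as a stack of thirds they read A–C#–E–G#, so A is the root (an A major seventh chord).

A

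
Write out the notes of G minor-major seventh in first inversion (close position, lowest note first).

The chord tones are G–Bb–D–F#. With the third (Bb) lowest for first inversion: Bb, D, F#, G.

Bb, D, F#, G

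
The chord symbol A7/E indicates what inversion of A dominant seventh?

second inversion

A7/E means A dominant seventh with E in the bass. E is the fifth of A dominant seventh (A–C#–E–G), so this is second inversion.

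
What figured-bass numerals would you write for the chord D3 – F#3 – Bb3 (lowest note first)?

The notes D, F#, Bb stack in thirds as Bb–D–F# — a Bb augmented triad. The bass D is the third, so this is first inversion: figured 6.

6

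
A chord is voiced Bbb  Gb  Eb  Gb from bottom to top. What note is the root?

Reordering Bbb, Gb, Eb into stacked thirds gives Eb–Gb–Bbb; the bottom of that stack, Eb, is the root.

Eb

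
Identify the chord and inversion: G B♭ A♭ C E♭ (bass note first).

The pitch classes G, Bb, Ab, C, Eb arrange in thirds as Ab–C–Eb–G–Bb: an Ab major ninth chord.
G is the seventh of Ab major ninth; seventh in the bass means third inversion.

Ab major ninth, third inversion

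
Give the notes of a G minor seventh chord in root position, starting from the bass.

The chord tones are G–Bb–D–F. With the root (G) lowest for root position: G, Bb, D, F.

G, Bb, D, F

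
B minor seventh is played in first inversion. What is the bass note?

The third of B minor seventh (B–D–F#–A) is D; that is the bass in first inversion.

D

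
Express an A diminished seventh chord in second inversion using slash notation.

Second inversion of A diminished seventh has the fifth (Eb) in the bass. As a slash chord: Adim7/Eb.

Adim7/Eb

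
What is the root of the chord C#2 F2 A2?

Reordering C#, F, A into stacked thirds gives F–A–C#; the bottom of that stack, F, is the root.

F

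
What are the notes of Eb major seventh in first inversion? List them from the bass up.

G, Bb, D, Eb

The chord tones are Eb–G–Bb–D. With the third (G) lowest for first inversion: G, Bb, D, Eb.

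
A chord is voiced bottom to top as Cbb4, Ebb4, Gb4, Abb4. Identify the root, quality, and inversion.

Abb minor-major seventh, first inversion

The pitch classes Cbb, Ebb, Gb, Abb arrange in thirds as Abb–Cbb–Ebb–Gb: an Abb minor-major seventh chord.
The lowest note is Cbb, the third of the chord, so this is first inversion (figured bass 6/5).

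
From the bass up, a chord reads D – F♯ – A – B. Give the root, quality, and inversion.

B minor seventh, first inversion

The distinct note names are D, F#, A, B. Stacked in thirds they read B–D–F#–A, which is a minor seventh chord on B.
The lowest note is D, the third of the chord, so this is first inversion (figured bass 6/5).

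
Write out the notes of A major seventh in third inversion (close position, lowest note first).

G#, A, C#, E

A major seventh is A–C#–E–G#. Third inversion puts the seventh (G#) in the bass, with the remaining tones above: G#, A, C#, E.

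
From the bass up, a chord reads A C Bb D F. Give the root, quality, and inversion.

Bb major ninth, third inversion

The pitch classes A, C, Bb, D, F arrange in thirds as Bb–D–F–A–C: a Bb major ninth chord.
A is the seventh of Bb major ninth; seventh in the bass means third inversion.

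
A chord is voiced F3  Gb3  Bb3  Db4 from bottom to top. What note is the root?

Gb

The distinct letter names are F, Gb, Bb, Db. Arranged as a stack of thirds they read Gb–Bb–Db–F, so Gb is the root (a Gb major seventh chord).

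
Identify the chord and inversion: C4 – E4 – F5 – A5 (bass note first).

Reducing to letter names: C, E, F, A. These stack in thirds as F–A–C–E — an F major seventh chord.
C is the fifth of F major seventh; fifth in the bass means second inversion (figured bass 4/3).

F major seventh, second inversion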